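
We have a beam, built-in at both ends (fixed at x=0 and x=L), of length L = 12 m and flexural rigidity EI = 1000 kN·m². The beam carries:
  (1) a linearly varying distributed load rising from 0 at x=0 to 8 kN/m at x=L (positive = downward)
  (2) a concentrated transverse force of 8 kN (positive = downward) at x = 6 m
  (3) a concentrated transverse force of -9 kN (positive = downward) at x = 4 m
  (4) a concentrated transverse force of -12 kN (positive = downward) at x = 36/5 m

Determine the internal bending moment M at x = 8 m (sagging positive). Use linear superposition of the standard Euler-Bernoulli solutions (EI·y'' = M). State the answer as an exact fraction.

M(8) = 13736/1125 kN·m

Load 1 — triangular load w₀=8 kN/m (0→w₀ over full span):
  M_1 = 3w₀Lx/20 - w₀L²/30 - w₀x³/(6L) = 3·8·12·8/20 - 8·12²/30 - 8·8³/(6·12) = 896/45 kN·m
Load 2 — point force P=8 kN at a=6 m (b=L-a=6):
  M_2 = Pa²(a+3b)(L-x)/L³ - Pa²b/L²  [x>a] = 8·6²·(6+3·6)·(12-8)/12³ - 8·6²·6/12² = 4 kN·m
Load 3 — point force P=-9 kN at a=4 m (b=L-a=8):
  M_3 = Pa²(a+3b)(L-x)/L³ - Pa²b/L²  [x>a] = (-9)·4²·(4+3·8)·(12-8)/12³ - (-9)·4²·8/12² = -4/3 kN·m
Load 4 — point force P=-12 kN at a=36/5 m (b=L-a=24/5):
  M_4 = Pa²(a+3b)(L-x)/L³ - Pa²b/L²  [x>a] = (-12)·(36/5)²·((36/5)+3·(24/5))·(12-8)/12³ - (-12)·(36/5)²·(24/5)/12² = -1296/125 kN·m
Superposition: M = Σ M_i = 13736/1125 kN·m ≈ 12.209778 kN·m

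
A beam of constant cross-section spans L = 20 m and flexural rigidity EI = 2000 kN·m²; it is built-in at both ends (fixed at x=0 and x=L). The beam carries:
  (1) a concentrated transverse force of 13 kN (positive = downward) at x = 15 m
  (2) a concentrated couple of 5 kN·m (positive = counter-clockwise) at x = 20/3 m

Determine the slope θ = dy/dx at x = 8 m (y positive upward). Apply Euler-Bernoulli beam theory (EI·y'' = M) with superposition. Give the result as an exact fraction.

Load 1 — point force P=13 kN at a=15 m (b=L-a=5):
  θ_1 = -Pb²x(2aL-(3a+b)x)/(2L³EI)  [x≤a] = -13·5²·8·(2·15·20-(3·15+5)·8)/(2·20³·2000) = -13/800 rad
Load 2 — applied couple M₀=5 kN·m at a=20/3 m (b=L-a=40/3):
  θ_2 = (R_Ax²/2 - M_Ax - M₀(x-a))/EI  [x>a] with R_A=1/3, M_A=0 = ((1/3)·8²/2 - 0·8 - 5·(8-(20/3)))/2000 = 1/500 rad
Superposition: θ = Σ θ_i = -57/4000 rad ≈ -0.014250 rad

θ(8) = -57/4000 rad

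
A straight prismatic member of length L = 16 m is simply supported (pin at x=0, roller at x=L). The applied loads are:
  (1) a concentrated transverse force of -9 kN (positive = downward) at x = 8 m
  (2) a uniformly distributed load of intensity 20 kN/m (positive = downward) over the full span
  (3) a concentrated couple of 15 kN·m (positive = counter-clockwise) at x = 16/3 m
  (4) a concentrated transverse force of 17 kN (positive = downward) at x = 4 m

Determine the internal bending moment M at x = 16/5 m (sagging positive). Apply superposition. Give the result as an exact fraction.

Load 1 — point force P=-9 kN at a=8 m (b=L-a=8):
  M_1 = Pbx/L  [x≤a] = (-9)·8·(16/5)/16 = -72/5 kN·m
Load 2 — uniform load w=20 kN/m over full span:
  M_2 = wx(L-x)/2 = 20·(16/5)·(16-(16/5))/2 = 2048/5 kN·m
Load 3 — applied couple M₀=15 kN·m at a=16/3 m (b=L-a=32/3):
  M_3 = M₀x/L  [x≤a] = 15·(16/5)/16 = 3 kN·m
Load 4 — point force P=17 kN at a=4 m (b=L-a=12):
  M_4 = Pbx/L  [x≤a] = 17·12·(16/5)/16 = 204/5 kN·m
Superposition: M = Σ M_i = 439 kN·m ≈ 439.000000 kN·m

M(16/5) = 439 kN·m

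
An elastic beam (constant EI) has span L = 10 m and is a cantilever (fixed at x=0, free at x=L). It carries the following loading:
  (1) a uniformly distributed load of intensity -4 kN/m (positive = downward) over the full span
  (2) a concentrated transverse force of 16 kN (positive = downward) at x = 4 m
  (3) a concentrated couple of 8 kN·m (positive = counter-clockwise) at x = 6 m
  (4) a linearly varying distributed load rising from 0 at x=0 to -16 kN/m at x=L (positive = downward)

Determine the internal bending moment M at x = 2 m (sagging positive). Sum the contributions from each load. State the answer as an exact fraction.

M(2) = 7192/15 kN·m

Load 1 — uniform load w=-4 kN/m over full span:
  M_1 = -w(L-x)²/2 = -(-4)·(10-2)²/2 = 128 kN·m
Load 2 — point force P=16 kN at a=4 m (b=L-a=6):
  M_2 = -P(a-x)  [x≤a] = -16·(4-2) = -32 kN·m
Load 3 — applied couple M₀=8 kN·m at a=6 m (b=L-a=4):
  M_3 = M₀  [x≤a] = 8 = 8 kN·m
Load 4 — triangular load w₀=-16 kN/m (0→w₀ over full span):
  M_4 = w₀Lx/2 - w₀L²/3 - w₀x³/(6L) = (-16)·10·2/2 - (-16)·10²/3 - (-16)·2³/(6·10) = 5632/15 kN·m
Superposition: M = Σ M_i = 7192/15 kN·m ≈ 479.466667 kN·m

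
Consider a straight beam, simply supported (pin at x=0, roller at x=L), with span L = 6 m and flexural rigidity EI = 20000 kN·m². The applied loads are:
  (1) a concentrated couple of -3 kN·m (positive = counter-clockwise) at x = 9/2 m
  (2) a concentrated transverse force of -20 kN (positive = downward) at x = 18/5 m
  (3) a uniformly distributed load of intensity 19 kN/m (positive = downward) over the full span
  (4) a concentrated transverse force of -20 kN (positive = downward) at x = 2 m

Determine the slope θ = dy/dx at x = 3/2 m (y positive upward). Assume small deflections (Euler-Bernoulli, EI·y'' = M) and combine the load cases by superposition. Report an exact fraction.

Load 1 — applied couple M₀=-3 kN·m at a=9/2 m (b=L-a=3/2):
  θ_1 = (M₀x²/(2L)+C₁)/EI  [x≤a] with C₁=M₀(3b²-L²)/(6L)=39/16 = ((-3)·(3/2)²/(2·6)+(39/16))/20000 = 3/32000 rad
Load 2 — point force P=-20 kN at a=18/5 m (b=L-a=12/5):
  θ_2 = -Pb(L²-b²-3x²)/(6LEI)  [x≤a] = -(-20)·(12/5)·(6²-(12/5)²-3·(3/2)²)/(6·6·20000) = 783/500000 rad
Load 3 — uniform load w=19 kN/m over full span:
  θ_3 = -w(L³-6Lx²+4x³)/(24EI) = -19·(6³-6·6·(3/2)²+4·(3/2)³)/(24·20000) = -1881/320000 rad
Load 4 — point force P=-20 kN at a=2 m (b=L-a=4):
  θ_4 = -Pb(L²-b²-3x²)/(6LEI)  [x≤a] = -(-20)·4·(6²-4²-3·(3/2)²)/(6·6·20000) = 53/36000 rad
Superposition: θ = Σ θ_i = -197723/72000000 rad ≈ -0.002746 rad

θ(3/2) = -197723/72000000 rad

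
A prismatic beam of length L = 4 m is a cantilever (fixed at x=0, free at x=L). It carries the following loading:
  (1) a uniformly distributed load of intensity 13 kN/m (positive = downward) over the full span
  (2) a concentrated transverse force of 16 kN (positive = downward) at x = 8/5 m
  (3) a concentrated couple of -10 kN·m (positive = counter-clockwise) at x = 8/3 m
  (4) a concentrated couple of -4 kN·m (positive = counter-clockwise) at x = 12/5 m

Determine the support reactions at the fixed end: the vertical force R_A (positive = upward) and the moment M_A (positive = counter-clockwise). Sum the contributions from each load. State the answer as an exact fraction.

R_A = 68 kN, M_A = 718/5 kN·m

Load 1 — uniform load w=13 kN/m over full span:
  R_A = wL = 13·4 = 52 kN
  M_A = wL²/2 = 13·4²/2 = 104 kN·m
Load 2 — point force P=16 kN at a=8/5 m (b=L-a=12/5):
  R_A = P = 16 kN
  M_A = Pa = 16·(8/5) = 128/5 kN·m
Load 3 — applied couple M₀=-10 kN·m at a=8/3 m (b=L-a=4/3):
  R_A = 0 kN
  M_A = -M₀ = -(-10) = 10 kN·m
Load 4 — applied couple M₀=-4 kN·m at a=12/5 m (b=L-a=8/5):
  R_A = 0 kN
  M_A = -M₀ = -(-4) = 4 kN·m
Superposition: R_A = 68 kN, M_A = 718/5 kN·m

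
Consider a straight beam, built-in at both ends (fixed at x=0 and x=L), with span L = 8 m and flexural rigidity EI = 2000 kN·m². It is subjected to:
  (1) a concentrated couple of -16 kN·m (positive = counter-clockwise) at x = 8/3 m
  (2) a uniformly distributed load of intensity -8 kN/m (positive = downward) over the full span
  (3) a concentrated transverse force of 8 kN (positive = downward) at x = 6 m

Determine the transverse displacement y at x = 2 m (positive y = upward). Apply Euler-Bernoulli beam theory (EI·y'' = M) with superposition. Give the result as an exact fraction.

Load 1 — applied couple M₀=-16 kN·m at a=8/3 m (b=L-a=16/3):
  y_1 = (R_Ax³/6 - M_Ax²/2)/EI  [x≤a] with R_A=-8/3, M_A=0 = ((-8/3)·2³/6 - 0·2²/2)/2000 = -2/1125 m
Load 2 — uniform load w=-8 kN/m over full span:
  y_2 = -wx²(L-x)²/(24EI) = -(-8)·2²·(8-2)²/(24·2000) = 3/125 m
Load 3 — point force P=8 kN at a=6 m (b=L-a=2):
  y_3 = -Pb²x²(3aL-(3a+b)x)/(6L³EI)  [x≤a] = -8·2²·2²·(3·6·8-(3·6+2)·2)/(6·8³·2000) = -13/6000 m
Superposition: y = Σ y_i = 361/18000 m ≈ 0.020056 m

y(2) = 361/18000 m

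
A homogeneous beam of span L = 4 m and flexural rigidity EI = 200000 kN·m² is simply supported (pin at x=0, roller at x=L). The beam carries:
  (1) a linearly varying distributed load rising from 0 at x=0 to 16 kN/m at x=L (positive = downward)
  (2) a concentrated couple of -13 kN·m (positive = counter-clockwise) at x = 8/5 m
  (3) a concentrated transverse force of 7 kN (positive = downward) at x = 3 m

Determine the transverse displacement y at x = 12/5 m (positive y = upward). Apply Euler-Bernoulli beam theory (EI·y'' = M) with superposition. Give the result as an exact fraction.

y(12/5) = -3499207/18750000000 m

Load 1 — triangular load w₀=16 kN/m (0→w₀ over full span):
  y_1 = -w₀x(7L⁴-10L²x²+3x⁴)/(360LEI) = -16·(12/5)·(7·4⁴-10·4²·(12/5)²+3·(12/5)⁴)/(360·4·200000) = -18944/146484375 m
Load 2 — applied couple M₀=-13 kN·m at a=8/5 m (b=L-a=12/5):
  y_2 = (M₀x³/(6L)-M₀(x-a)²/2+C₁x)/EI  [x>a] with C₁=M₀(3b²-L²)/(6L)=-52/75 = ((-13)·(12/5)³/(6·4)-(-13)·((12/5)-(8/5))²/2+(-52/75)·(12/5))/200000 = -39/1562500 m
Load 3 — point force P=7 kN at a=3 m (b=L-a=1):
  y_3 = -Pbx(L²-b²-x²)/(6LEI)  [x≤a] = -7·1·(12/5)·(4²-1²-(12/5)²)/(6·4·200000) = -1617/50000000 m
Superposition: y = Σ y_i = -3499207/18750000000 m ≈ -0.000187 m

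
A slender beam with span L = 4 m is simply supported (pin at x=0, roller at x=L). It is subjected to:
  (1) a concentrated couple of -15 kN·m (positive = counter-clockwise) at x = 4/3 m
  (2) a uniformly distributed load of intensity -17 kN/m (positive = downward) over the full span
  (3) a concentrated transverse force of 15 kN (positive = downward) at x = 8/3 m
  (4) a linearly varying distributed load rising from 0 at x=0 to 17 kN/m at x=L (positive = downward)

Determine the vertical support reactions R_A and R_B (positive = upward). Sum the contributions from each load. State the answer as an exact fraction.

R_A = -257/12 kN, R_B = 29/12 kN

Load 1 — applied couple M₀=-15 kN·m at a=4/3 m (b=L-a=8/3):
  R_A = M₀/L = (-15)/4 = -15/4 kN
  R_B = -M₀/L = -(-15)/4 = 15/4 kN
Load 2 — uniform load w=-17 kN/m over full span:
  R_A = wL/2 = (-17)·4/2 = -34 kN
  R_B = wL/2 = (-17)·4/2 = -34 kN
Load 3 — point force P=15 kN at a=8/3 m (b=L-a=4/3):
  R_A = Pb/L = 15·(4/3)/4 = 5 kN
  R_B = Pa/L = 15·(8/3)/4 = 10 kN
Load 4 — triangular load w₀=17 kN/m (0→w₀ over full span):
  R_A = w₀L/6 = 17·4/6 = 34/3 kN
  R_B = w₀L/3 = 17·4/3 = 68/3 kN
Superposition: R_A = -257/12 kN, R_B = 29/12 kN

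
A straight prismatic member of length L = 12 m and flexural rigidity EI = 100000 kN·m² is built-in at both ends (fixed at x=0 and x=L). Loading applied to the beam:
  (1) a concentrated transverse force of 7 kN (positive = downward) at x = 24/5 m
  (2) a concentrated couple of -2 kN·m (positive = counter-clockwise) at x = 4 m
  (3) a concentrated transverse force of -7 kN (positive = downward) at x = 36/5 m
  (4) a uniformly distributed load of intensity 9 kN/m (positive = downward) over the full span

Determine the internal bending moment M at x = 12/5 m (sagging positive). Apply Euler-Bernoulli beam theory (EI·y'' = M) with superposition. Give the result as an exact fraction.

Load 1 — point force P=7 kN at a=24/5 m (b=L-a=36/5):
  M_1 = Pb²(3a+b)x/L³ - Pab²/L²  [x≤a] = 7·(36/5)²·(3·(24/5)+(36/5))·(12/5)/12³ - 7·(24/5)·(36/5)²/12² = -756/625 kN·m
Load 2 — applied couple M₀=-2 kN·m at a=4 m (b=L-a=8):
  M_2 = R_Ax - M_A  [x≤a] with R_A=-2/9, M_A=0 = (-2/9)·(12/5) - 0 = -8/15 kN·m
Load 3 — point force P=-7 kN at a=36/5 m (b=L-a=24/5):
  M_3 = Pb²(3a+b)x/L³ - Pab²/L²  [x≤a] = (-7)·(24/5)²·(3·(36/5)+(24/5))·(12/5)/12³ - (-7)·(36/5)·(24/5)²/12² = 1344/625 kN·m
Load 4 — uniform load w=9 kN/m over full span:
  M_4 = wLx/2 - wL²/12 - wx²/2 = 9·12·(12/5)/2 - 9·12²/12 - 9·(12/5)²/2 = -108/25 kN·m
Superposition: M = Σ M_i = -7336/1875 kN·m ≈ -3.912533 kN·m

M(12/5) = -7336/1875 kN·m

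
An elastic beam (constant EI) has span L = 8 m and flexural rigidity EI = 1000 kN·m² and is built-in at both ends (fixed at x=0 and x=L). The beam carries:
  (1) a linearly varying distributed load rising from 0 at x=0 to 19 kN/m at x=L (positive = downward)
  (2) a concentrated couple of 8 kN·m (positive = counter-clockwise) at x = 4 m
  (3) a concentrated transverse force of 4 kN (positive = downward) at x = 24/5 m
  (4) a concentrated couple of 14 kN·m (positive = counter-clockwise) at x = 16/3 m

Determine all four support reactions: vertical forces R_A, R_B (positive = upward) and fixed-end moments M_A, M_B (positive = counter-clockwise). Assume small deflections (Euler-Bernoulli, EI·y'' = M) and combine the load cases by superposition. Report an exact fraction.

Load 1 — triangular load w₀=19 kN/m (0→w₀ over full span):
  R_A = 3w₀L/20 = 3·19·8/20 = 114/5 kN
  M_A = w₀L²/30 = 19·8²/30 = 608/15 kN·m
  R_B = 7w₀L/20 = 7·19·8/20 = 266/5 kN
  M_B = -w₀L²/20 = -19·8²/20 = -304/5 kN·m
Load 2 — applied couple M₀=8 kN·m at a=4 m (b=L-a=4):
  R_A = 6M₀ab/L³ = 6·8·4·4/8³ = 3/2 kN
  M_A = M₀b(2a-b)/L² = 8·4·(2·4-4)/8² = 2 kN·m
  R_B = -6M₀ab/L³ = -6·8·4·4/8³ = -3/2 kN
  M_B = M₀a(2b-a)/L² = 8·4·(2·4-4)/8² = 2 kN·m
Load 3 — point force P=4 kN at a=24/5 m (b=L-a=16/5):
  R_A = Pb²(3a+b)/L³ = 4·(16/5)²·(3·(24/5)+(16/5))/8³ = 176/125 kN
  M_A = Pab²/L² = 4·(24/5)·(16/5)²/8² = 384/125 kN·m
  R_B = Pa²(a+3b)/L³ = 4·(24/5)²·((24/5)+3·(16/5))/8³ = 324/125 kN
  M_B = -Pa²b/L² = -4·(24/5)²·(16/5)/8² = -576/125 kN·m
Load 4 — applied couple M₀=14 kN·m at a=16/3 m (b=L-a=8/3):
  R_A = 6M₀ab/L³ = 6·14·(16/3)·(8/3)/8³ = 7/3 kN
  M_A = M₀b(2a-b)/L² = 14·(8/3)·(2·(16/3)-(8/3))/8² = 14/3 kN·m
  R_B = -6M₀ab/L³ = -6·14·(16/3)·(8/3)/8³ = -7/3 kN
  M_B = M₀a(2b-a)/L² = 14·(16/3)·(2·(8/3)-(16/3))/8² = 0 kN·m
Superposition: R_A = 21031/750 kN, M_A = 6284/125 kN·m, R_B = 38969/750 kN, M_B = -7926/125 kN·m

R_A = 21031/750 kN, M_A = 6284/125 kN·m, R_B = 38969/750 kN, M_B = -7926/125 kN·m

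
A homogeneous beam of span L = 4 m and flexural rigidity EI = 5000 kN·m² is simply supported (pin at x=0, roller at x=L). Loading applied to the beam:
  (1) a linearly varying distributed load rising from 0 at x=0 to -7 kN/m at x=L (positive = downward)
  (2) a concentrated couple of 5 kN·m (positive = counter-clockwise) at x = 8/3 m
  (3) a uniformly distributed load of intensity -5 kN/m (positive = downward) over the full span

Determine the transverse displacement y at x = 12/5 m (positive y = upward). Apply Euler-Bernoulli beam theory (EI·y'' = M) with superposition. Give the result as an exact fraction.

Load 1 — triangular load w₀=-7 kN/m (0→w₀ over full span):
  y_1 = -w₀x(7L⁴-10L²x²+3x⁴)/(360LEI) = -(-7)·(12/5)·(7·4⁴-10·4²·(12/5)²+3·(12/5)⁴)/(360·4·5000) = 66304/29296875 m
Load 2 — applied couple M₀=5 kN·m at a=8/3 m (b=L-a=4/3):
  y_2 = (M₀x³/(6L)+C₁x)/EI  [x≤a] with C₁=M₀(3b²-L²)/(6L)=-20/9 = (5·(12/5)³/(6·4)+(-20/9)·(12/5))/5000 = -23/46875 m
Load 3 — uniform load w=-5 kN/m over full span:
  y_3 = -wx(L³-2Lx²+x³)/(24EI) = -(-5)·(12/5)·(4³-2·4·(12/5)²+(12/5)³)/(24·5000) = 248/78125 m
Superposition: y = Σ y_i = 144929/29296875 m ≈ 0.004947 m

y(12/5) = 144929/29296875 m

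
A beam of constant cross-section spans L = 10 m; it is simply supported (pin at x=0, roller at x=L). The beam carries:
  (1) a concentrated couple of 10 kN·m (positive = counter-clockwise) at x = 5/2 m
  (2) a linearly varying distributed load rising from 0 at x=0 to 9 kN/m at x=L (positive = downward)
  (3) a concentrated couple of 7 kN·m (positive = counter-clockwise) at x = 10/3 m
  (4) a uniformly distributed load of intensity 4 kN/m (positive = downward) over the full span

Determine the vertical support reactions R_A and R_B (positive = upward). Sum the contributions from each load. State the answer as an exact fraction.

Load 1 — applied couple M₀=10 kN·m at a=5/2 m (b=L-a=15/2):
  R_A = M₀/L = 10/10 = 1 kN
  R_B = -M₀/L = -10/10 = -1 kN
Load 2 — triangular load w₀=9 kN/m (0→w₀ over full span):
  R_A = w₀L/6 = 9·10/6 = 15 kN
  R_B = w₀L/3 = 9·10/3 = 30 kN
Load 3 — applied couple M₀=7 kN·m at a=10/3 m (b=L-a=20/3):
  R_A = M₀/L = 7/10 kN
  R_B = -M₀/L = -7/10 kN
Load 4 — uniform load w=4 kN/m over full span:
  R_A = wL/2 = 4·10/2 = 20 kN
  R_B = wL/2 = 4·10/2 = 20 kN
Superposition: R_A = 367/10 kN, R_B = 483/10 kN

R_A = 367/10 kN, R_B = 483/10 kN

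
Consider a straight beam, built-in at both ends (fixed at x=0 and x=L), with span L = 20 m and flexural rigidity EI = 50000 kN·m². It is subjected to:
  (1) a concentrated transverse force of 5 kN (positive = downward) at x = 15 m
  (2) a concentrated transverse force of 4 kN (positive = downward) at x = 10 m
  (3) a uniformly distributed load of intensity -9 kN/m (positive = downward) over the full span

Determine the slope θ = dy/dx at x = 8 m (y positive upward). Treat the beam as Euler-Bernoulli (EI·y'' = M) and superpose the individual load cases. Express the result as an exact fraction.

θ(8) = 519/100000 rad

Load 1 — point force P=5 kN at a=15 m (b=L-a=5):
  θ_1 = -Pb²x(2aL-(3a+b)x)/(2L³EI)  [x≤a] = -5·5²·8·(2·15·20-(3·15+5)·8)/(2·20³·50000) = -1/4000 rad
Load 2 — point force P=4 kN at a=10 m (b=L-a=10):
  θ_2 = -Pb²x(2aL-(3a+b)x)/(2L³EI)  [x≤a] = -4·10²·8·(2·10·20-(3·10+10)·8)/(2·20³·50000) = -1/3125 rad
Load 3 — uniform load w=-9 kN/m over full span:
  θ_3 = -wx(L-x)(L-2x)/(12EI) = -(-9)·8·(20-8)·(20-2·8)/(12·50000) = 18/3125 rad
Superposition: θ = Σ θ_i = 519/100000 rad ≈ 0.005190 rad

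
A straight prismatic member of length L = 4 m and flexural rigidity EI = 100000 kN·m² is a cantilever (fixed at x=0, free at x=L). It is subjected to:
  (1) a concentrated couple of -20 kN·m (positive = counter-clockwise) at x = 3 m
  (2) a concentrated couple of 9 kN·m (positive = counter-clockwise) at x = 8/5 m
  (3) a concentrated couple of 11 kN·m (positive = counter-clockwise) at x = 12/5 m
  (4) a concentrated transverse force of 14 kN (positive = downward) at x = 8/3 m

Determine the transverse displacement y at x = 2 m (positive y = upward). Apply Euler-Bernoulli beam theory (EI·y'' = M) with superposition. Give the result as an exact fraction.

y(2) = -709/1250000 m

Load 1 — applied couple M₀=-20 kN·m at a=3 m (b=L-a=1):
  y_1 = M₀x²/(2EI)  [x≤a] = (-20)·2²/(2·100000) = -1/2500 m
Load 2 — applied couple M₀=9 kN·m at a=8/5 m (b=L-a=12/5):
  y_2 = M₀a(2x-a)/(2EI)  [x>a] = 9·(8/5)·(2·2-(8/5))/(2·100000) = 27/156250 m
Load 3 — applied couple M₀=11 kN·m at a=12/5 m (b=L-a=8/5):
  y_3 = M₀x²/(2EI)  [x≤a] = 11·2²/(2·100000) = 11/50000 m
Load 4 — point force P=14 kN at a=8/3 m (b=L-a=4/3):
  y_4 = -Px²(3a-x)/(6EI)  [x≤a] = -14·2²·(3·(8/3)-2)/(6·100000) = -7/12500 m
Superposition: y = Σ y_i = -709/1250000 m ≈ -0.000567 m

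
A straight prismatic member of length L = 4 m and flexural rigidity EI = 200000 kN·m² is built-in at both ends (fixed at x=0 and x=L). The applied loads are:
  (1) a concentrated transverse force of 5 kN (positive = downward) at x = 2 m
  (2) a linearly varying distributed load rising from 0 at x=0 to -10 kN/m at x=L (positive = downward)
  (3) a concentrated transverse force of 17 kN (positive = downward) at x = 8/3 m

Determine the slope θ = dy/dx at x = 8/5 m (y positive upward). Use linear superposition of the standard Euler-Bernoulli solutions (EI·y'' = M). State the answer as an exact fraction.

θ(8/5) = -473/56250000 rad

Load 1 — point force P=5 kN at a=2 m (b=L-a=2):
  θ_1 = -Pb²x(2aL-(3a+b)x)/(2L³EI)  [x≤a] = -5·2²·(8/5)·(2·2·4-(3·2+2)·(8/5))/(2·4³·200000) = -1/250000 rad
Load 2 — triangular load w₀=-10 kN/m (0→w₀ over full span):
  θ_2 = -w₀(2x(L-x)(L-2x)(x+2L)+x²(L-x)²)/(120LEI) = -(-10)·(2·(8/5)·(4-(8/5))·(4-2·(8/5))·((8/5)+2·4)+(8/5)²·(4-(8/5))²)/(120·4·200000) = 3/390625 rad
Load 3 — point force P=17 kN at a=8/3 m (b=L-a=4/3):
  θ_3 = -Pb²x(2aL-(3a+b)x)/(2L³EI)  [x≤a] = -17·(4/3)²·(8/5)·(2·(8/3)·4-(3·(8/3)+(4/3))·(8/5))/(2·4³·200000) = -17/1406250 rad
Superposition: θ = Σ θ_i = -473/56250000 rad ≈ -0.000008 rad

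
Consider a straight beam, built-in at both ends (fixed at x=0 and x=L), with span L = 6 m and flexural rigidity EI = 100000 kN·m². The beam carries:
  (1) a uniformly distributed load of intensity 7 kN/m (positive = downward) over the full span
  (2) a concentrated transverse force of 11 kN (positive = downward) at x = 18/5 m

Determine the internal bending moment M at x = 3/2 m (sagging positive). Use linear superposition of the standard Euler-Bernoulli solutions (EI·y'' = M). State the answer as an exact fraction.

M(3/2) = 2097/1000 kN·m

Load 1 — uniform load w=7 kN/m over full span:
  M_1 = wLx/2 - wL²/12 - wx²/2 = 7·6·(3/2)/2 - 7·6²/12 - 7·(3/2)²/2 = 21/8 kN·m
Load 2 — point force P=11 kN at a=18/5 m (b=L-a=12/5):
  M_2 = Pb²(3a+b)x/L³ - Pab²/L²  [x≤a] = 11·(12/5)²·(3·(18/5)+(12/5))·(3/2)/6³ - 11·(18/5)·(12/5)²/6² = -66/125 kN·m
Superposition: M = Σ M_i = 2097/1000 kN·m ≈ 2.097000 kN·m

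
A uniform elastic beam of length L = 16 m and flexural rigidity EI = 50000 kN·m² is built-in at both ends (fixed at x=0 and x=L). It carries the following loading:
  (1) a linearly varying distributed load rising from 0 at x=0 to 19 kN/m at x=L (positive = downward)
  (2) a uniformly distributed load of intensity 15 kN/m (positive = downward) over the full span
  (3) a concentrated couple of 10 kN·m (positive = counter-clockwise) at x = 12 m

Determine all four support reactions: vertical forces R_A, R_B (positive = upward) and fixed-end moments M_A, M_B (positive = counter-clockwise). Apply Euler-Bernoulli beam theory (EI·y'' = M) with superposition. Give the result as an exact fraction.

Load 1 — triangular load w₀=19 kN/m (0→w₀ over full span):
  R_A = 3w₀L/20 = 3·19·16/20 = 228/5 kN
  M_A = w₀L²/30 = 19·16²/30 = 2432/15 kN·m
  R_B = 7w₀L/20 = 7·19·16/20 = 532/5 kN
  M_B = -w₀L²/20 = -19·16²/20 = -1216/5 kN·m
Load 2 — uniform load w=15 kN/m over full span:
  R_A = wL/2 = 15·16/2 = 120 kN
  M_A = wL²/12 = 15·16²/12 = 320 kN·m
  R_B = wL/2 = 15·16/2 = 120 kN
  M_B = -wL²/12 = -15·16²/12 = -320 kN·m
Load 3 — applied couple M₀=10 kN·m at a=12 m (b=L-a=4):
  R_A = 6M₀ab/L³ = 6·10·12·4/16³ = 45/64 kN
  M_A = M₀b(2a-b)/L² = 10·4·(2·12-4)/16² = 25/8 kN·m
  R_B = -6M₀ab/L³ = -6·10·12·4/16³ = -45/64 kN
  M_B = M₀a(2b-a)/L² = 10·12·(2·4-12)/16² = -15/8 kN·m
Superposition: R_A = 53217/320 kN, M_A = 58231/120 kN·m, R_B = 72223/320 kN, M_B = -22603/40 kN·m

R_A = 53217/320 kN, M_A = 58231/120 kN·m, R_B = 72223/320 kN, M_B = -22603/40 kN·m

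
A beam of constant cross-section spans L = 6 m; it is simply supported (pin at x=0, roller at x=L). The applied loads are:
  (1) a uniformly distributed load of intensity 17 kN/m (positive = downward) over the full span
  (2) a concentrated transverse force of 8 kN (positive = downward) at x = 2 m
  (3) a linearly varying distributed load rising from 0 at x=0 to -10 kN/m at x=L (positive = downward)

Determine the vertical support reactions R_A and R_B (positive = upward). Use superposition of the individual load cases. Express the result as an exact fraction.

R_A = 139/3 kN, R_B = 101/3 kN

Load 1 — uniform load w=17 kN/m over full span:
  R_A = wL/2 = 17·6/2 = 51 kN
  R_B = wL/2 = 17·6/2 = 51 kN
Load 2 — point force P=8 kN at a=2 m (b=L-a=4):
  R_A = Pb/L = 8·4/6 = 16/3 kN
  R_B = Pa/L = 8·2/6 = 8/3 kN
Load 3 — triangular load w₀=-10 kN/m (0→w₀ over full span):
  R_A = w₀L/6 = (-10)·6/6 = -10 kN
  R_B = w₀L/3 = (-10)·6/3 = -20 kN
Superposition: R_A = 139/3 kN, R_B = 101/3 kN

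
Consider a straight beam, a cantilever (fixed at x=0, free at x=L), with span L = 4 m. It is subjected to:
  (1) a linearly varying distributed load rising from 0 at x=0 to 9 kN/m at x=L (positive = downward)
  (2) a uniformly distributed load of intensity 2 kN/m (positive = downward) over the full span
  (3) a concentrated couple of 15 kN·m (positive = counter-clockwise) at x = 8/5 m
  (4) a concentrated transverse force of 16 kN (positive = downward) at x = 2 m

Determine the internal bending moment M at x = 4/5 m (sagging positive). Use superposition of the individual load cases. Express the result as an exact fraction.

Load 1 — triangular load w₀=9 kN/m (0→w₀ over full span):
  M_1 = w₀Lx/2 - w₀L²/3 - w₀x³/(6L) = 9·4·(4/5)/2 - 9·4²/3 - 9·(4/5)³/(6·4) = -4224/125 kN·m
Load 2 — uniform load w=2 kN/m over full span:
  M_2 = -w(L-x)²/2 = -2·(4-(4/5))²/2 = -256/25 kN·m
Load 3 — applied couple M₀=15 kN·m at a=8/5 m (b=L-a=12/5):
  M_3 = M₀  [x≤a] = 15 = 15 kN·m
Load 4 — point force P=16 kN at a=2 m (b=L-a=2):
  M_4 = -P(a-x)  [x≤a] = -16·(2-(4/5)) = -96/5 kN·m
Superposition: M = Σ M_i = -6029/125 kN·m ≈ -48.232000 kN·m

M(4/5) = -6029/125 kN·m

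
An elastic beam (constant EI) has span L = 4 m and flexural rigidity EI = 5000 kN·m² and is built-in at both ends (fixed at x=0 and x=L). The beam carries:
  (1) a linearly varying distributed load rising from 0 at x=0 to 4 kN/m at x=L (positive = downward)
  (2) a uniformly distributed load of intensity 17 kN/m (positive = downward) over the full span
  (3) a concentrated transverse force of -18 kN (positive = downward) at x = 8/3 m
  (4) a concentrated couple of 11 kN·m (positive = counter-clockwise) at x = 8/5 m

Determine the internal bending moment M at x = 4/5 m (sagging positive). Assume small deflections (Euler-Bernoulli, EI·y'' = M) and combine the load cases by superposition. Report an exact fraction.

M(4/5) = 841/375 kN·m

Load 1 — triangular load w₀=4 kN/m (0→w₀ over full span):
  M_1 = 3w₀Lx/20 - w₀L²/30 - w₀x³/(6L) = 3·4·4·(4/5)/20 - 4·4²/30 - 4·(4/5)³/(6·4) = -112/375 kN·m
Load 2 — uniform load w=17 kN/m over full span:
  M_2 = wLx/2 - wL²/12 - wx²/2 = 17·4·(4/5)/2 - 17·4²/12 - 17·(4/5)²/2 = -68/75 kN·m
Load 3 — point force P=-18 kN at a=8/3 m (b=L-a=4/3):
  M_3 = Pb²(3a+b)x/L³ - Pab²/L²  [x≤a] = (-18)·(4/3)²·(3·(8/3)+(4/3))·(4/5)/4³ - (-18)·(8/3)·(4/3)²/4² = 8/5 kN·m
Load 4 — applied couple M₀=11 kN·m at a=8/5 m (b=L-a=12/5):
  M_4 = R_Ax - M_A  [x≤a] with R_A=99/25, M_A=33/25 = (99/25)·(4/5) - (33/25) = 231/125 kN·m
Superposition: M = Σ M_i = 841/375 kN·m ≈ 2.242667 kN·m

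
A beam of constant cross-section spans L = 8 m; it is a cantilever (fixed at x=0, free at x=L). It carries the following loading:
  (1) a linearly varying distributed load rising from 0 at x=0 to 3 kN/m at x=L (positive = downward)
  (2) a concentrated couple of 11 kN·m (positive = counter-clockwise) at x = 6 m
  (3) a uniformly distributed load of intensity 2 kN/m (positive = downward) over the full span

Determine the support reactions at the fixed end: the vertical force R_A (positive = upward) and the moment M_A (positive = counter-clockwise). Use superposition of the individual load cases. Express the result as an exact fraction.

Load 1 — triangular load w₀=3 kN/m (0→w₀ over full span):
  R_A = w₀L/2 = 3·8/2 = 12 kN
  M_A = w₀L²/3 = 3·8²/3 = 64 kN·m
Load 2 — applied couple M₀=11 kN·m at a=6 m (b=L-a=2):
  R_A = 0 kN
  M_A = -M₀ = -11 kN·m
Load 3 — uniform load w=2 kN/m over full span:
  R_A = wL = 2·8 = 16 kN
  M_A = wL²/2 = 2·8²/2 = 64 kN·m
Superposition: R_A = 28 kN, M_A = 117 kN·m

R_A = 28 kN, M_A = 117 kN·m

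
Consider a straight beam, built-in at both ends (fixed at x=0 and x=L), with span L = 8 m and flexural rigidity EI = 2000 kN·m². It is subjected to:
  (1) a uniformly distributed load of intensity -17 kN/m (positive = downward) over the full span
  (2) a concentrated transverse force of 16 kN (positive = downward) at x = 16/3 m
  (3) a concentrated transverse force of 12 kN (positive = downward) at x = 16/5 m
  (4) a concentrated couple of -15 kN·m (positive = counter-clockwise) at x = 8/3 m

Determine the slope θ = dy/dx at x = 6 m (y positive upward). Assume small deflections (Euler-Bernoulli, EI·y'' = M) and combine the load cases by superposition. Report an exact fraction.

θ(6) = -43643/2250000 rad

Load 1 — uniform load w=-17 kN/m over full span:
  θ_1 = -wx(L-x)(L-2x)/(12EI) = -(-17)·6·(8-6)·(8-2·6)/(12·2000) = -17/500 rad
Load 2 — point force P=16 kN at a=16/3 m (b=L-a=8/3):
  θ_2 = Pa²(L-x)(2bL-(3b+a)(L-x))/(2L³EI)  [x>a] = 16·(16/3)²·(8-6)·(2·(8/3)·8-(3·(8/3)+(16/3))·(8-6))/(2·8³·2000) = 8/1125 rad
Load 3 — point force P=12 kN at a=16/5 m (b=L-a=24/5):
  θ_3 = Pa²(L-x)(2bL-(3b+a)(L-x))/(2L³EI)  [x>a] = 12·(16/5)²·(8-6)·(2·(24/5)·8-(3·(24/5)+(16/5))·(8-6))/(2·8³·2000) = 78/15625 rad
Load 4 — applied couple M₀=-15 kN·m at a=8/3 m (b=L-a=16/3):
  θ_4 = (R_Ax²/2 - M_Ax - M₀(x-a))/EI  [x>a] with R_A=-5/2, M_A=0 = ((-5/2)·6²/2 - 0·6 - (-15)·(6-(8/3)))/2000 = 1/400 rad
Superposition: θ = Σ θ_i = -43643/2250000 rad ≈ -0.019397 rad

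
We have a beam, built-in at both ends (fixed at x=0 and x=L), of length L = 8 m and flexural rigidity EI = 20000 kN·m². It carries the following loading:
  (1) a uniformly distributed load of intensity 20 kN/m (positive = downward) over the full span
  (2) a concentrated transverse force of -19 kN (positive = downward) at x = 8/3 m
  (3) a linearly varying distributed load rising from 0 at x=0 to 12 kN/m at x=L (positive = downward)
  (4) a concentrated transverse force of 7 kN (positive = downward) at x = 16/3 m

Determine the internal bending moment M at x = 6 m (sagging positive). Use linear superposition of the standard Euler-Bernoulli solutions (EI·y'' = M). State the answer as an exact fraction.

Load 1 — uniform load w=20 kN/m over full span:
  M_1 = wLx/2 - wL²/12 - wx²/2 = 20·8·6/2 - 20·8²/12 - 20·6²/2 = 40/3 kN·m
Load 2 — point force P=-19 kN at a=8/3 m (b=L-a=16/3):
  M_2 = Pa²(a+3b)(L-x)/L³ - Pa²b/L²  [x>a] = (-19)·(8/3)²·((8/3)+3·(16/3))·(8-6)/8³ - (-19)·(8/3)²·(16/3)/8² = 38/27 kN·m
Load 3 — triangular load w₀=12 kN/m (0→w₀ over full span):
  M_3 = 3w₀Lx/20 - w₀L²/30 - w₀x³/(6L) = 3·12·8·6/20 - 12·8²/30 - 12·6³/(6·8) = 34/5 kN·m
Load 4 — point force P=7 kN at a=16/3 m (b=L-a=8/3):
  M_4 = Pa²(a+3b)(L-x)/L³ - Pa²b/L²  [x>a] = 7·(16/3)²·((16/3)+3·(8/3))·(8-6)/8³ - 7·(16/3)²·(8/3)/8² = 56/27 kN·m
Superposition: M = Σ M_i = 3188/135 kN·m ≈ 23.614815 kN·m

M(6) = 3188/135 kN·m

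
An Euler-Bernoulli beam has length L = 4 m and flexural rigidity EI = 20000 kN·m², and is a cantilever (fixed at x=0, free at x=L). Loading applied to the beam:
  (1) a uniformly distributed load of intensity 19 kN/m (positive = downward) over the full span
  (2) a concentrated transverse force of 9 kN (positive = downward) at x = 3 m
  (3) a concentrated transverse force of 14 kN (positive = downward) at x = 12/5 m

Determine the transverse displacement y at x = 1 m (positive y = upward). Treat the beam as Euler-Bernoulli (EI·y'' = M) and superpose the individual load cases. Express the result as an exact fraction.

y(1) = -10871/2400000 m

Load 1 — uniform load w=19 kN/m over full span:
  y_1 = -wx²(x²-4Lx+6L²)/(24EI) = -19·1²·(1²-4·4·1+6·4²)/(24·20000) = -513/160000 m
Load 2 — point force P=9 kN at a=3 m (b=L-a=1):
  y_2 = -Px²(3a-x)/(6EI)  [x≤a] = -9·1²·(3·3-1)/(6·20000) = -3/5000 m
Load 3 — point force P=14 kN at a=12/5 m (b=L-a=8/5):
  y_3 = -Px²(3a-x)/(6EI)  [x≤a] = -14·1²·(3·(12/5)-1)/(6·20000) = -217/300000 m
Superposition: y = Σ y_i = -10871/2400000 m ≈ -0.004530 m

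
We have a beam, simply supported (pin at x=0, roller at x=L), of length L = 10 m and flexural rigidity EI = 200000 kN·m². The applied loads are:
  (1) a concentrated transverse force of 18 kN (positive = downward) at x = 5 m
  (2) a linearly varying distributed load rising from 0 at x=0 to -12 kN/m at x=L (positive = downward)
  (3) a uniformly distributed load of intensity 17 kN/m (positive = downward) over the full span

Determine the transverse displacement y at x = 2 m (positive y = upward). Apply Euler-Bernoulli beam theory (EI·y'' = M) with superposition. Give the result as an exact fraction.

y(2) = -81551/15000000 m

Load 1 — point force P=18 kN at a=5 m (b=L-a=5):
  y_1 = -Pbx(L²-b²-x²)/(6LEI)  [x≤a] = -18·5·2·(10²-5²-2²)/(6·10·200000) = -213/200000 m
Load 2 — triangular load w₀=-12 kN/m (0→w₀ over full span):
  y_2 = -w₀x(7L⁴-10L²x²+3x⁴)/(360LEI) = -(-12)·2·(7·10⁴-10·10²·2²+3·2⁴)/(360·10·200000) = 172/78125 m
Load 3 — uniform load w=17 kN/m over full span:
  y_3 = -wx(L³-2Lx²+x³)/(24EI) = -17·2·(10³-2·10·2²+2³)/(24·200000) = -493/75000 m
Superposition: y = Σ y_i = -81551/15000000 m ≈ -0.005437 m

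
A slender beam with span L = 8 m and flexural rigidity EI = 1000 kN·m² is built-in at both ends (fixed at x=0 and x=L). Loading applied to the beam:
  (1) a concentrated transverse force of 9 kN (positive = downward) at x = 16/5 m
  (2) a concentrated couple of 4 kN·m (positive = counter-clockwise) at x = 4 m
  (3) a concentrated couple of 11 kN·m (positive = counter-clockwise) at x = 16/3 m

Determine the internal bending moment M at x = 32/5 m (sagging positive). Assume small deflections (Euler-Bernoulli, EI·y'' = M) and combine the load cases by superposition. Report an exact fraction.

M(32/5) = -9331/1875 kN·m

Load 1 — point force P=9 kN at a=16/5 m (b=L-a=24/5):
  M_1 = Pa²(a+3b)(L-x)/L³ - Pa²b/L²  [x>a] = 9·(16/5)²·((16/5)+3·(24/5))·(8-(32/5))/8³ - 9·(16/5)²·(24/5)/8² = -1152/625 kN·m
Load 2 — applied couple M₀=4 kN·m at a=4 m (b=L-a=4):
  M_2 = R_Ax - M_A - M₀  [x>a] with R_A=3/4, M_A=1 = (3/4)·(32/5) - 1 - 4 = -1/5 kN·m
Load 3 — applied couple M₀=11 kN·m at a=16/3 m (b=L-a=8/3):
  M_3 = R_Ax - M_A - M₀  [x>a] with R_A=11/6, M_A=11/3 = (11/6)·(32/5) - (11/3) - 11 = -44/15 kN·m
Superposition: M = Σ M_i = -9331/1875 kN·m ≈ -4.976533 kN·m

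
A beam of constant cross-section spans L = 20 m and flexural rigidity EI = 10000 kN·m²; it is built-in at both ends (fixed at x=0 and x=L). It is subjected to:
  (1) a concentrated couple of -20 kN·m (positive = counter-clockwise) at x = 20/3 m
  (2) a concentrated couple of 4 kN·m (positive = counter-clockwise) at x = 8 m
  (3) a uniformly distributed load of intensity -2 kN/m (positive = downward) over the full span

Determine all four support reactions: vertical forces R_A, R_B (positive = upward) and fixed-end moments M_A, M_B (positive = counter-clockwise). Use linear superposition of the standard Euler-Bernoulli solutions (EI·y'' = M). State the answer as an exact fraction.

Load 1 — applied couple M₀=-20 kN·m at a=20/3 m (b=L-a=40/3):
  R_A = 6M₀ab/L³ = 6·(-20)·(20/3)·(40/3)/20³ = -4/3 kN
  M_A = M₀b(2a-b)/L² = (-20)·(40/3)·(2·(20/3)-(40/3))/20² = 0 kN·m
  R_B = -6M₀ab/L³ = -6·(-20)·(20/3)·(40/3)/20³ = 4/3 kN
  M_B = M₀a(2b-a)/L² = (-20)·(20/3)·(2·(40/3)-(20/3))/20² = -20/3 kN·m
Load 2 — applied couple M₀=4 kN·m at a=8 m (b=L-a=12):
  R_A = 6M₀ab/L³ = 6·4·8·12/20³ = 36/125 kN
  M_A = M₀b(2a-b)/L² = 4·12·(2·8-12)/20² = 12/25 kN·m
  R_B = -6M₀ab/L³ = -6·4·8·12/20³ = -36/125 kN
  M_B = M₀a(2b-a)/L² = 4·8·(2·12-8)/20² = 32/25 kN·m
Load 3 — uniform load w=-2 kN/m over full span:
  R_A = wL/2 = (-2)·20/2 = -20 kN
  M_A = wL²/12 = (-2)·20²/12 = -200/3 kN·m
  R_B = wL/2 = (-2)·20/2 = -20 kN
  M_B = -wL²/12 = -(-2)·20²/12 = 200/3 kN·m
Superposition: R_A = -7892/375 kN, M_A = -4964/75 kN·m, R_B = -7108/375 kN, M_B = 1532/25 kN·m

R_A = -7892/375 kN, M_A = -4964/75 kN·m, R_B = -7108/375 kN, M_B = 1532/25 kN·m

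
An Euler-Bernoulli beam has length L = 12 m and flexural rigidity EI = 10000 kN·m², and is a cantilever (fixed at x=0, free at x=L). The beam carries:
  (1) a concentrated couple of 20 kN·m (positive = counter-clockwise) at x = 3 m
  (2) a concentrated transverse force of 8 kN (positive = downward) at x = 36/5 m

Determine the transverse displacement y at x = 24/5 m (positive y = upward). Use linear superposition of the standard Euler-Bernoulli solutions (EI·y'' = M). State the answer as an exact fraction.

y(24/5) = -19881/625000 m

Load 1 — applied couple M₀=20 kN·m at a=3 m (b=L-a=9):
  y_1 = M₀a(2x-a)/(2EI)  [x>a] = 20·3·(2·(24/5)-3)/(2·10000) = 99/5000 m
Load 2 — point force P=8 kN at a=36/5 m (b=L-a=24/5):
  y_2 = -Px²(3a-x)/(6EI)  [x≤a] = -8·(24/5)²·(3·(36/5)-(24/5))/(6·10000) = -4032/78125 m
Superposition: y = Σ y_i = -19881/625000 m ≈ -0.031810 m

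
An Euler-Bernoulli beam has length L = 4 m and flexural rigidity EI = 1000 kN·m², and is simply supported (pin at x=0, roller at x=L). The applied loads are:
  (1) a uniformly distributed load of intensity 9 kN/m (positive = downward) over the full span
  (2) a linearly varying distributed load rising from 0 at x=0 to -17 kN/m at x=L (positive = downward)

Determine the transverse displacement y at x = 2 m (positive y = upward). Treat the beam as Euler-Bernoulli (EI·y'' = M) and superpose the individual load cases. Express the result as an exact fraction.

Load 1 — uniform load w=9 kN/m over full span:
  y_1 = -wx(L³-2Lx²+x³)/(24EI) = -9·2·(4³-2·4·2²+2³)/(24·1000) = -3/100 m
Load 2 — triangular load w₀=-17 kN/m (0→w₀ over full span):
  y_2 = -w₀x(7L⁴-10L²x²+3x⁴)/(360LEI) = -(-17)·2·(7·4⁴-10·4²·2²+3·2⁴)/(360·4·1000) = 17/600 m
Superposition: y = Σ y_i = -1/600 m ≈ -0.001667 m

y(2) = -1/600 m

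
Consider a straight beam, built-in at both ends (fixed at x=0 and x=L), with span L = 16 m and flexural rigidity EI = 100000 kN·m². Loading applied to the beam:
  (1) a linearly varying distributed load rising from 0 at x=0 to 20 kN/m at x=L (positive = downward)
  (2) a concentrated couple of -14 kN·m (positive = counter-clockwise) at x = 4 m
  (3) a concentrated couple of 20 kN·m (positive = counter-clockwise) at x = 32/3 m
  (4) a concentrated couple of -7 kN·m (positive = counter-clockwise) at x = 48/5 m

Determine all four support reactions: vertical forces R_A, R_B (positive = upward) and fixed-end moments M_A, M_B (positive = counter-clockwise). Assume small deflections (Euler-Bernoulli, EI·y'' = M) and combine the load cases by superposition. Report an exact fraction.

Load 1 — triangular load w₀=20 kN/m (0→w₀ over full span):
  R_A = 3w₀L/20 = 3·20·16/20 = 48 kN
  M_A = w₀L²/30 = 20·16²/30 = 512/3 kN·m
  R_B = 7w₀L/20 = 7·20·16/20 = 112 kN
  M_B = -w₀L²/20 = -20·16²/20 = -256 kN·m
Load 2 — applied couple M₀=-14 kN·m at a=4 m (b=L-a=12):
  R_A = 6M₀ab/L³ = 6·(-14)·4·12/16³ = -63/64 kN
  M_A = M₀b(2a-b)/L² = (-14)·12·(2·4-12)/16² = 21/8 kN·m
  R_B = -6M₀ab/L³ = -6·(-14)·4·12/16³ = 63/64 kN
  M_B = M₀a(2b-a)/L² = (-14)·4·(2·12-4)/16² = -35/8 kN·m
Load 3 — applied couple M₀=20 kN·m at a=32/3 m (b=L-a=16/3):
  R_A = 6M₀ab/L³ = 6·20·(32/3)·(16/3)/16³ = 5/3 kN
  M_A = M₀b(2a-b)/L² = 20·(16/3)·(2·(32/3)-(16/3))/16² = 20/3 kN·m
  R_B = -6M₀ab/L³ = -6·20·(32/3)·(16/3)/16³ = -5/3 kN
  M_B = M₀a(2b-a)/L² = 20·(32/3)·(2·(16/3)-(32/3))/16² = 0 kN·m
Load 4 — applied couple M₀=-7 kN·m at a=48/5 m (b=L-a=32/5):
  R_A = 6M₀ab/L³ = 6·(-7)·(48/5)·(32/5)/16³ = -63/100 kN
  M_A = M₀b(2a-b)/L² = (-7)·(32/5)·(2·(48/5)-(32/5))/16² = -56/25 kN·m
  R_B = -6M₀ab/L³ = -6·(-7)·(48/5)·(32/5)/16³ = 63/100 kN
  M_B = M₀a(2b-a)/L² = (-7)·(48/5)·(2·(32/5)-(48/5))/16² = -21/25 kN·m
Superposition: R_A = 230651/4800 kN, M_A = 106631/600 kN·m, R_B = 537349/4800 kN, M_B = -52243/200 kN·m

R_A = 230651/4800 kN, M_A = 106631/600 kN·m, R_B = 537349/4800 kN, M_B = -52243/200 kN·m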